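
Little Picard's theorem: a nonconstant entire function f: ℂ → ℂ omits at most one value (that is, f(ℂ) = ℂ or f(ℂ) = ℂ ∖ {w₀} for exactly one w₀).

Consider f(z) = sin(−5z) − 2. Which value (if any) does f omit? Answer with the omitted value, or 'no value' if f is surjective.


Little Picard bounds the complement of f(ℂ) to at most one point.
sin is entire and surjective onto ℂ: for every w ∈ ℂ, sin(ζ) = w has a solution ζ ∈ ℂ (e.g., via the complex inverse arcsin). With ζ = −5z this gives z = ζ/(-5). Then 1·sin(−5z) takes every value in 1·ℂ = ℂ, and adding -2 is a bijection of ℂ. So f is surjective and omits no value. (Note: only on the real line is sin bounded by [−1, 1].)

Omitted value: no value.


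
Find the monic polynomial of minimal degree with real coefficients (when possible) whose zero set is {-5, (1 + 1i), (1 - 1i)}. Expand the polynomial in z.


The polynomial is p(z) = ∏_{α ∈ S} (z − α), where S = {-5, (1 + 1i), (1 - 1i)}.
Expanding the product yields: p(z) = z^3 + 3·z^2 -8·z + 10.
Note conjugate pairs combine to real quadratics: (z − (1+1i))(z − (1−1i)) = z² − 2z + 2.
The resulting polynomial has degree 3 and real coefficients as required.

p(z) = z^3 + 3·z^2 -8·z + 10.


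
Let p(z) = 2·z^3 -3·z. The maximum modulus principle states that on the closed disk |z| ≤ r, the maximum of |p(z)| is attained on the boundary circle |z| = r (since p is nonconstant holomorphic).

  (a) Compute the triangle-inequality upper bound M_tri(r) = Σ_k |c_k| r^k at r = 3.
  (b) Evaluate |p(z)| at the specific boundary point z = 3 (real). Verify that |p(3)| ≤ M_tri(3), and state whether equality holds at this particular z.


Coefficients: c_0 = 0, c_1 = -3, c_2 = 0, c_3 = 2. Radius r = 3.
Part (a). Triangle bound: M_tri(r) = Σ_k |c_k| r^k
  = |0|·3^0 + |-3|·3^1 + |0|·3^2 + |2|·3^3
  = 0 + 9 + 0 + 54 = 63.
This bounds M(r) := max_{|z|=r} |p(z)| from above; equality holds iff all terms c_k z^k can be made to align in phase at a single z on |z|=r.
Part (b). At z = 3 (real, on the circle |z| = r):
  p(3) = (0)·3^0 + (-3)·3^1 + (0)·3^2 + (2)·3^3 = 45.
  |p(3)| = 45.
Check: |p(3)| = 45 ≤ 63 = M_tri(3). ✓ Equality does not hold at z = 3 (the coefficients have mixed signs, so the terms do not all align in phase there).

M_tri(3) = 63; |p(3)| = 45; equality at z=3: no.


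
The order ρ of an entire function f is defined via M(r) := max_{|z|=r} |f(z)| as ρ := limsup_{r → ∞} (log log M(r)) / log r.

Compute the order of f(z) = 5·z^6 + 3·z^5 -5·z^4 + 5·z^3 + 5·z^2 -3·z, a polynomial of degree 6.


|f(z)| ≤ Σ|c_k|·r^k = O(r^6) as r → ∞. Polynomial growth is O(e^{r^ε}) for every ε > 0 (since r^6/e^{r^ε} → 0), so ρ ≤ ε for all ε > 0, i.e. ρ = 0. Every nonconstant polynomial has order 0.
Therefore ρ = 0.

Order ρ = 0.


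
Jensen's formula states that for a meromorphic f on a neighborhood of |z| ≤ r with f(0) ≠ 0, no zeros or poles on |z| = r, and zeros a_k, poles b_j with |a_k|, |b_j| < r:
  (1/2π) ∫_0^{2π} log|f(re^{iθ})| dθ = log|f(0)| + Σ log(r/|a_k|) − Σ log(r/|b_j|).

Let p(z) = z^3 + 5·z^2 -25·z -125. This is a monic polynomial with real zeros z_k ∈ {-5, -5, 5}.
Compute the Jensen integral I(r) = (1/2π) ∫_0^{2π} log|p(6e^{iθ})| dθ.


Zeros: -5, -5, 5; r = 6.
Inside |z| < r: -5, -5, 5. Outside (|z| ≥ r): ∅.
p(0) = -125, so log|p(0)| = log(125) = 4.8283.
Apply Jensen: I(r) = log|p(0)| + Σ_k log(r/|z_k|), summed over zeros inside |z| < r.
  log(r/|z_k|) for z_k = -5: log(6/5) = 0.1823
  log(r/|z_k|) for z_k = -5: log(6/5) = 0.1823
  log(r/|z_k|) for z_k = 5: log(6/5) = 0.1823
Sum over inside zeros: 0.5470.
I(r) = log|p(0)| + (inside sum) = 4.8283 + 0.5470 = 5.3753.
Closed form (all zeros inside, monic): I(r) = n·log(r) = 3·log(6) = 5.3753. ✓

I(r) ≈ 5.3753.


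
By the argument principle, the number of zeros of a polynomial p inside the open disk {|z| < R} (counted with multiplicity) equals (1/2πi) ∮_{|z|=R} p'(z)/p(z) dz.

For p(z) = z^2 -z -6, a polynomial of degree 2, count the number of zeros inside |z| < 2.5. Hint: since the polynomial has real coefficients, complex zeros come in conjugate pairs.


The zeros of p are: 3, -2.
Their magnitudes are: 3, 2.
Zeros with |z| < R = 2.5: -2.
Count = 1.
By the argument principle, (1/2πi) ∮_{|z|=R} p'(z)/p(z) dz equals exactly this count.

Number of zeros inside |z| < 2.5: 1.


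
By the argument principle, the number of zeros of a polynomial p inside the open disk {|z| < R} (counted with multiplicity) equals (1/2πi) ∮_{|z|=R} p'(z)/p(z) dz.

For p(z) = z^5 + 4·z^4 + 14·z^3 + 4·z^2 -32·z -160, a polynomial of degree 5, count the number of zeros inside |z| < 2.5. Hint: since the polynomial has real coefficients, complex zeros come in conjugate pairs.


The zeros of p are: (-1 + 3i), (-1 - 3i), (-2 + 2i), (-2 - 2i), 2.
Their magnitudes are: 3.162, 3.162, 2.828, 2.828, 2.
Zeros with |z| < R = 2.5: 2.
Count = 1.
By the argument principle, (1/2πi) ∮_{|z|=R} p'(z)/p(z) dz equals exactly this count.

Number of zeros inside |z| < 2.5: 1.


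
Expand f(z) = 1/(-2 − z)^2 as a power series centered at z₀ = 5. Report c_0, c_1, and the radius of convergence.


Let w = z − z₀, so z = z₀ + w.
Then -2 − z = -2 − (z₀ + w) = (-2 − z₀) − w = -7 − w.
f(z) = 1/(-7 − w)^2 = (1/(-7)^2) · (1 − w/(-7))^{−2}.
By the binomial series (1−u)^{−2} = Σ_{n≥0} C(n+1, 1) u^n for |u|<1, with u = w/(-7):
  c_n = C(n+1, 1) / (-7)^(n+2).
  c_0 = 1/(-7)^2 = 1/49.
  c_1 = 2/(-7)^3 = -2/343.
The series is valid for |w/d| < 1, i.e. |z − z₀| < |d|.
Radius of convergence: R = |-2 − z₀| = |-7| = 7 (distance from z₀ to the singularity z = -2).

c_0 = 1/49, c_1 = -2/343; R = 7.


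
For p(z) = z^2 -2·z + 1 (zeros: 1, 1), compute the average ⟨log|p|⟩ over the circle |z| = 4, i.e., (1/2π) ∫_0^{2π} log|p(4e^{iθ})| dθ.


Zeros: 1, 1; r = 4.
Inside |z| < r: 1, 1. Outside (|z| ≥ r): ∅.
p(0) = 1, so log|p(0)| = log(1) = 0.0000.
Apply Jensen: I(r) = log|p(0)| + Σ_k log(r/|z_k|), summed over zeros inside |z| < r.
  log(r/|z_k|) for z_k = 1: log(4/1) = 1.3863
  log(r/|z_k|) for z_k = 1: log(4/1) = 1.3863
Sum over inside zeros: 2.7726.
I(r) = log|p(0)| + (inside sum) = 0.0000 + 2.7726 = 2.7726.
Closed form (all zeros inside, monic): I(r) = n·log(r) = 2·log(4) = 2.7726. ✓

I(r) ≈ 2.7726.


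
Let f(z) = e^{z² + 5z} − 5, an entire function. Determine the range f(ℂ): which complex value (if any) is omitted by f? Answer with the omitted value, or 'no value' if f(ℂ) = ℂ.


Little Picard bounds the complement of f(ℂ) to at most one point.
The exponent g(z) = z² + 5z is a nonconstant polynomial, hence surjective onto ℂ. So e^{g(z)} takes every value in {e^w : w ∈ ℂ} = ℂ ∖ {0}. Adding -5 shifts the range to ℂ ∖ {-5}. f omits exactly -5.

Omitted value: -5.


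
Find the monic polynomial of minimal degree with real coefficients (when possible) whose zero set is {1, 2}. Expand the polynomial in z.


The polynomial is p(z) = ∏_{α ∈ S} (z − α), where S = {1, 2}.
Expanding the product yields: p(z) = z^2 -3·z + 2.
The resulting polynomial has degree 2 and real coefficients as required.

p(z) = z^2 -3·z + 2.


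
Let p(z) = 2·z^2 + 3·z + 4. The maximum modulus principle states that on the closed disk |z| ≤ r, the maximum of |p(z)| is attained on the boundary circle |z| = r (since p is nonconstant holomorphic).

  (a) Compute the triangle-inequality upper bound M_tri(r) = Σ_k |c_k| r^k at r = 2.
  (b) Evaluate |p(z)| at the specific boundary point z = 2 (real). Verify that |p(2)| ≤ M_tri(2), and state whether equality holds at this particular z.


Coefficients: c_0 = 4, c_1 = 3, c_2 = 2. Radius r = 2.
Part (a). Triangle bound: M_tri(r) = Σ_k |c_k| r^k
  = |4|·2^0 + |3|·2^1 + |2|·2^2
  = 4 + 6 + 8 = 18.
This bounds M(r) := max_{|z|=r} |p(z)| from above; equality holds iff all terms c_k z^k can be made to align in phase at a single z on |z|=r.
Part (b). At z = 2 (real, on the circle |z| = r):
  p(2) = (4)·2^0 + (3)·2^1 + (2)·2^2 = 18.
  |p(2)| = 18.
Since all nonzero coefficients share the same sign, |p(2)| = 18 = M_tri(2); the triangle bound is attained at z = 2, so in fact M(r) = 18.

M_tri(2) = 18; |p(2)| = 18; equality at z=2: yes.


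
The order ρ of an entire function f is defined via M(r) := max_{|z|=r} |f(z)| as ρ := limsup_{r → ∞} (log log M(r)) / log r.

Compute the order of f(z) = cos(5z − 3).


cos(w) is a linear combination of e^{iw} and e^{−iw} (or e^w, e^{−w} in the hyperbolic case), so |cos(w)| ≤ e^{|w|}. With w = 5z − 3, |w| ≤ 5|z| + 3 = 5r + 3 on |z| = r, giving M(r) ≤ e^{5r + 3}, so ρ ≤ 1. On a suitable ray (z = it for sin/cos; z = t for sinh/cosh, t real → ∞), |cos(5z − 3)| grows like e^{5|t|}/2, so ρ ≥ 1. Hence ρ = 1.
Therefore ρ = 1.

Order ρ = 1.


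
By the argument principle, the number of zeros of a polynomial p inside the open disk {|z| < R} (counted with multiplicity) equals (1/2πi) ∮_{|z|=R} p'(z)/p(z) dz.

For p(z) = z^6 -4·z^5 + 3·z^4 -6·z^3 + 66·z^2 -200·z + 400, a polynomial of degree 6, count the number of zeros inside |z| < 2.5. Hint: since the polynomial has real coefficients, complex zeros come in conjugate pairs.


The zeros of p are: (3 + 1i), (3 - 1i), (1 + 2i), (1 - 2i), (-2 + 2i), (-2 - 2i).
Their magnitudes are: 3.162, 3.162, 2.236, 2.236, 2.828, 2.828.
Zeros with |z| < R = 2.5: (1 + 2i), (1 - 2i).
Count = 2.
By the argument principle, (1/2πi) ∮_{|z|=R} p'(z)/p(z) dz equals exactly this count.

Number of zeros inside |z| < 2.5: 2.


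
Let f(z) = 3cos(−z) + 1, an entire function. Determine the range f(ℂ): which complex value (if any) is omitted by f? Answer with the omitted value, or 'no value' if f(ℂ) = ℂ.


Little Picard bounds the complement of f(ℂ) to at most one point.
cos is entire and surjective onto ℂ: for every w ∈ ℂ, cos(ζ) = w has a solution ζ ∈ ℂ (e.g., via the complex inverse arccos). With ζ = −z this gives z = ζ/(-1). Then 3·cos(−z) takes every value in 3·ℂ = ℂ, and adding 1 is a bijection of ℂ. So f is surjective and omits no value. (Note: only on the real line is cos bounded by [−1, 1].)

Omitted value: no value.


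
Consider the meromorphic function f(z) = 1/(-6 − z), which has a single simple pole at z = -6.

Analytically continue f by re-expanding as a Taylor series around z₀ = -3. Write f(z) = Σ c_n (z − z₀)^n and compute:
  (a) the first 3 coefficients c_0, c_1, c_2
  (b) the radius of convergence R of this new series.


Let w = z − z₀, so z = z₀ + w.
Then -6 − z = -6 − (z₀ + w) = (-6 − z₀) − w = -3 − w.
f(z) = 1/(-3 − w) = (1/(-3)) · 1/(1 − w/(-3)) = Σ_{n≥0} w^n / (-3)^(n+1).
So c_n = 1/(-3)^(n+1):
  c_0 = 1/(-3)^1 = -1/3.
  c_1 = 1/(-3)^2 = 1/9.
  c_2 = 1/(-3)^3 = -1/27.
The series is valid for |w/d| < 1, i.e. |z − z₀| < |d|.
Radius of convergence: R = |-6 − z₀| = |-3| = 3 (distance from z₀ to the singularity z = -6).

c_0 = -1/3, c_1 = 1/9, c_2 = -1/27; R = 3.


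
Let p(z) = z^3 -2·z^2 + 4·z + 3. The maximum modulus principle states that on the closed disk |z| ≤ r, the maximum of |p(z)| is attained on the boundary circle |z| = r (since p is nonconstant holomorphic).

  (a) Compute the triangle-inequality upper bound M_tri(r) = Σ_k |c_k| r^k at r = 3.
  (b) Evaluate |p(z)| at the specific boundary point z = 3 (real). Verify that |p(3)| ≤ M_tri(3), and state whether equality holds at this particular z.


Coefficients: c_0 = 3, c_1 = 4, c_2 = -2, c_3 = 1. Radius r = 3.
Part (a). Triangle bound: M_tri(r) = Σ_k |c_k| r^k
  = |3|·3^0 + |4|·3^1 + |-2|·3^2 + |1|·3^3
  = 3 + 12 + 18 + 27 = 60.
This bounds M(r) := max_{|z|=r} |p(z)| from above; equality holds iff all terms c_k z^k can be made to align in phase at a single z on |z|=r.
Part (b). At z = 3 (real, on the circle |z| = r):
  p(3) = (3)·3^0 + (4)·3^1 + (-2)·3^2 + (1)·3^3 = 24.
  |p(3)| = 24.
Check: |p(3)| = 24 ≤ 60 = M_tri(3). ✓ Equality does not hold at z = 3 (the coefficients have mixed signs, so the terms do not all align in phase there).

M_tri(3) = 60; |p(3)| = 24; equality at z=3: no.


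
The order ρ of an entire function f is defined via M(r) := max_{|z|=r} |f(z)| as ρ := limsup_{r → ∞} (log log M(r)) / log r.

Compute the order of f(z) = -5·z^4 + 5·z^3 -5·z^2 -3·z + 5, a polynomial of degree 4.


|f(z)| ≤ Σ|c_k|·r^k = O(r^4) as r → ∞. Polynomial growth is O(e^{r^ε}) for every ε > 0 (since r^4/e^{r^ε} → 0), so ρ ≤ ε for all ε > 0, i.e. ρ = 0. Every nonconstant polynomial has order 0.
Therefore ρ = 0.

Order ρ = 0.


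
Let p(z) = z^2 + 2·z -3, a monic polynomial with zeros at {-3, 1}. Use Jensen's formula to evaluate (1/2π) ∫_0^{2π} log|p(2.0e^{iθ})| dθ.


Zeros: -3, 1; r = 2.0.
Inside |z| < r: 1. Outside (|z| ≥ r): -3.
p(0) = -3, so log|p(0)| = log(3) = 1.0986.
Apply Jensen: I(r) = log|p(0)| + Σ_k log(r/|z_k|), summed over zeros inside |z| < r.
  log(r/|z_k|) for z_k = 1: log(2.0/1) = 0.6931
  Outside zeros (-3) contribute nothing to the Jensen sum.
Sum over inside zeros: 0.6931.
I(r) = log|p(0)| + (inside sum) = 1.0986 + 0.6931 = 1.7918.
Note: since some zeros are outside |z| ≤ r, the simplified n·log(r) form does NOT apply — only the inside zeros contribute.

I(r) ≈ 1.7918.


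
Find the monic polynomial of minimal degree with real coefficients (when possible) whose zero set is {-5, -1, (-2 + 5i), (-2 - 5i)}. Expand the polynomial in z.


The polynomial is p(z) = ∏_{α ∈ S} (z − α), where S = {-5, -1, (-2 + 5i), (-2 - 5i)}.
Expanding the product yields: p(z) = z^4 + 10·z^3 + 58·z^2 + 194·z + 145.
Note conjugate pairs combine to real quadratics: (z − (-2+5i))(z − (-2−5i)) = z² + 4z + 29.
The resulting polynomial has degree 4 and real coefficients as required.

p(z) = z^4 + 10·z^3 + 58·z^2 + 194·z + 145.


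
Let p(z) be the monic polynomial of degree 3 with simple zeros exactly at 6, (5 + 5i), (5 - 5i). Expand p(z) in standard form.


The polynomial is p(z) = ∏_{α ∈ S} (z − α), where S = {6, (5 + 5i), (5 - 5i)}.
Expanding the product yields: p(z) = z^3 -16·z^2 + 110·z -300.
Note conjugate pairs combine to real quadratics: (z − (5+5i))(z − (5−5i)) = z² − 10z + 50.
The resulting polynomial has degree 3 and real coefficients as required.

p(z) = z^3 -16·z^2 + 110·z -300.


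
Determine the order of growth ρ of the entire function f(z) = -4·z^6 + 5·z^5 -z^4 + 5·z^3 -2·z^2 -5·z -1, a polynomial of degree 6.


|f(z)| ≤ Σ|c_k|·r^k = O(r^6) as r → ∞. Polynomial growth is O(e^{r^ε}) for every ε > 0 (since r^6/e^{r^ε} → 0), so ρ ≤ ε for all ε > 0, i.e. ρ = 0. Every nonconstant polynomial has order 0.
Therefore ρ = 0.

Order ρ = 0.


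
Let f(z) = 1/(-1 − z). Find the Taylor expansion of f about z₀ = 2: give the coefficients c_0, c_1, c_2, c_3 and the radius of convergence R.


Let w = z − z₀, so z = z₀ + w.
Then -1 − z = -1 − (z₀ + w) = (-1 − z₀) − w = -3 − w.
f(z) = 1/(-3 − w) = (1/(-3)) · 1/(1 − w/(-3)) = Σ_{n≥0} w^n / (-3)^(n+1).
So c_n = 1/(-3)^(n+1):
  c_0 = 1/(-3)^1 = -1/3.
  c_1 = 1/(-3)^2 = 1/9.
  c_2 = 1/(-3)^3 = -1/27.
  c_3 = 1/(-3)^4 = 1/81.
The series is valid for |w/d| < 1, i.e. |z − z₀| < |d|.
Radius of convergence: R = |-1 − z₀| = |-3| = 3 (distance from z₀ to the singularity z = -1).

c_0 = -1/3, c_1 = 1/9, c_2 = -1/27, c_3 = 1/81; R = 3.


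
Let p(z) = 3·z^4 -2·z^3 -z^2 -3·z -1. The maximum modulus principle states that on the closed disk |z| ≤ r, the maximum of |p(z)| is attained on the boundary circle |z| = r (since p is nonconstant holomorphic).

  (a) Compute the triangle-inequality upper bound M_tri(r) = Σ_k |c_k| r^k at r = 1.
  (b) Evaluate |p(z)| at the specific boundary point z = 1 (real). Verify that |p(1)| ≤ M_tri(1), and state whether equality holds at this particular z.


Coefficients: c_0 = -1, c_1 = -3, c_2 = -1, c_3 = -2, c_4 = 3. Radius r = 1.
Part (a). Triangle bound: M_tri(r) = Σ_k |c_k| r^k
  = |-1|·1^0 + |-3|·1^1 + |-1|·1^2 + |-2|·1^3 + |3|·1^4
  = 1 + 3 + 1 + 2 + 3 = 10.
This bounds M(r) := max_{|z|=r} |p(z)| from above; equality holds iff all terms c_k z^k can be made to align in phase at a single z on |z|=r.
Part (b). At z = 1 (real, on the circle |z| = r):
  p(1) = (-1)·1^0 + (-3)·1^1 + (-1)·1^2 + (-2)·1^3 + (3)·1^4 = -4.
  |p(1)| = 4.
Check: |p(1)| = 4 ≤ 10 = M_tri(1). ✓ Equality does not hold at z = 1 (the coefficients have mixed signs, so the terms do not all align in phase there).

M_tri(1) = 10; |p(1)| = 4; equality at z=1: no.


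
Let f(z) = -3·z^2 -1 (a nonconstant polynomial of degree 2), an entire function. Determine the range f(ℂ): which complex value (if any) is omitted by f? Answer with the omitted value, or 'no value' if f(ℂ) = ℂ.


Little Picard bounds the complement of f(ℂ) to at most one point.
For every w ∈ ℂ, the equation p(z) − w = 0 is a nonconstant polynomial in z and hence has at least one root by the fundamental theorem of algebra. So p is surjective onto ℂ, omitting no value.

Omitted value: no value.


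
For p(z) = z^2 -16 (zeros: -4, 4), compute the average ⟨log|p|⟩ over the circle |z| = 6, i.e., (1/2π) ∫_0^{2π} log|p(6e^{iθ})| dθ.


Zeros: -4, 4; r = 6.
Inside |z| < r: -4, 4. Outside (|z| ≥ r): ∅.
p(0) = -16, so log|p(0)| = log(16) = 2.7726.
Apply Jensen: I(r) = log|p(0)| + Σ_k log(r/|z_k|), summed over zeros inside |z| < r.
  log(r/|z_k|) for z_k = -4: log(6/4) = 0.4055
  log(r/|z_k|) for z_k = 4: log(6/4) = 0.4055
Sum over inside zeros: 0.8109.
I(r) = log|p(0)| + (inside sum) = 2.7726 + 0.8109 = 3.5835.
Closed form (all zeros inside, monic): I(r) = n·log(r) = 2·log(6) = 3.5835. ✓

I(r) ≈ 3.5835.


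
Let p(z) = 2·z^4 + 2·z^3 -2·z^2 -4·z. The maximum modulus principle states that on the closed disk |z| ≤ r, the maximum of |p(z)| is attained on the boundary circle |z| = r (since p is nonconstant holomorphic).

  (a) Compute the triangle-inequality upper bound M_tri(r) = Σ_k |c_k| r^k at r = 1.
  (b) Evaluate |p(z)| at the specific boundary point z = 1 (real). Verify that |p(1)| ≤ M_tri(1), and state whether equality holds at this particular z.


Coefficients: c_0 = 0, c_1 = -4, c_2 = -2, c_3 = 2, c_4 = 2. Radius r = 1.
Part (a). Triangle bound: M_tri(r) = Σ_k |c_k| r^k
  = |0|·1^0 + |-4|·1^1 + |-2|·1^2 + |2|·1^3 + |2|·1^4
  = 0 + 4 + 2 + 2 + 2 = 10.
This bounds M(r) := max_{|z|=r} |p(z)| from above; equality holds iff all terms c_k z^k can be made to align in phase at a single z on |z|=r.
Part (b). At z = 1 (real, on the circle |z| = r):
  p(1) = (0)·1^0 + (-4)·1^1 + (-2)·1^2 + (2)·1^3 + (2)·1^4 = -2.
  |p(1)| = 2.
Check: |p(1)| = 2 ≤ 10 = M_tri(1). ✓ Equality does not hold at z = 1 (the coefficients have mixed signs, so the terms do not all align in phase there).

M_tri(1) = 10; |p(1)| = 2; equality at z=1: no.


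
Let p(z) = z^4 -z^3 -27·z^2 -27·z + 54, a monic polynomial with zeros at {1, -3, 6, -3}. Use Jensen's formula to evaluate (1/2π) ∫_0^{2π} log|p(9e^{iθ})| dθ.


Zeros: -3, -3, 1, 6; r = 9.
Inside |z| < r: -3, -3, 1, 6. Outside (|z| ≥ r): ∅.
p(0) = 54, so log|p(0)| = log(54) = 3.9890.
Apply Jensen: I(r) = log|p(0)| + Σ_k log(r/|z_k|), summed over zeros inside |z| < r.
  log(r/|z_k|) for z_k = 1: log(9/1) = 2.1972
  log(r/|z_k|) for z_k = -3: log(9/3) = 1.0986
  log(r/|z_k|) for z_k = 6: log(9/6) = 0.4055
  log(r/|z_k|) for z_k = -3: log(9/3) = 1.0986
Sum over inside zeros: 4.7999.
I(r) = log|p(0)| + (inside sum) = 3.9890 + 4.7999 = 8.7889.
Closed form (all zeros inside, monic): I(r) = n·log(r) = 4·log(9) = 8.7889. ✓

I(r) ≈ 8.7889.


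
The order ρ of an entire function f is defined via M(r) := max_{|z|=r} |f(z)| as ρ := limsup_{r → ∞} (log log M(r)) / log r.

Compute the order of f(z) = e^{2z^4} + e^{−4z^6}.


Each summand is entire of order 4 and 6 respectively (as in the single-exponential case). The order of a sum is at most the max of the orders, so ρ ≤ 6. For the lower bound: on |z|=r choose arg z so that -4z^6 is real positive; then |e^{-4z^6}| = e^{4r^6} while |e^{2z^4}| ≤ e^{2r^4} = o(e^{4r^6}). So |f| ≥ e^{4r^6}(1 − o(1)) and ρ ≥ 6. Hence ρ = max(4, 6) = 6.
Therefore ρ = 6.

Order ρ = 6.


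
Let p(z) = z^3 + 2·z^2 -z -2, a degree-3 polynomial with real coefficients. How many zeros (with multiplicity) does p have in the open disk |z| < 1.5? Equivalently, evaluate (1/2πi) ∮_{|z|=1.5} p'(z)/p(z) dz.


The zeros of p are: 1, -2, -1.
Their magnitudes are: 1, 2, 1.
Zeros with |z| < R = 1.5: 1, -1.
Count = 2.
By the argument principle, (1/2πi) ∮_{|z|=R} p'(z)/p(z) dz equals exactly this count.

Number of zeros inside |z| < 1.5: 2.


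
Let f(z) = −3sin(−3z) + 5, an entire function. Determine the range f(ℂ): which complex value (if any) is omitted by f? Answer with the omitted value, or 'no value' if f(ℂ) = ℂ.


Little Picard bounds the complement of f(ℂ) to at most one point.
sin is entire and surjective onto ℂ: for every w ∈ ℂ, sin(ζ) = w has a solution ζ ∈ ℂ (e.g., via the complex inverse arcsin). With ζ = −3z this gives z = ζ/(-3). Then -3·sin(−3z) takes every value in -3·ℂ = ℂ, and adding 5 is a bijection of ℂ. So f is surjective and omits no value. (Note: only on the real line is sin bounded by [−1, 1].)

Omitted value: no value.


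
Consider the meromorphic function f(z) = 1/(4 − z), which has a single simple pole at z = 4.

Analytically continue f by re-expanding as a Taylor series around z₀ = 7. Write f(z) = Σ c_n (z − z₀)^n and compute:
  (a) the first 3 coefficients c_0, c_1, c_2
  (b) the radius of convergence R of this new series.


Let w = z − z₀, so z = z₀ + w.
Then 4 − z = 4 − (z₀ + w) = (4 − z₀) − w = -3 − w.
f(z) = 1/(-3 − w) = (1/(-3)) · 1/(1 − w/(-3)) = Σ_{n≥0} w^n / (-3)^(n+1).
So c_n = 1/(-3)^(n+1):
  c_0 = 1/(-3)^1 = -1/3.
  c_1 = 1/(-3)^2 = 1/9.
  c_2 = 1/(-3)^3 = -1/27.
The series is valid for |w/d| < 1, i.e. |z − z₀| < |d|.
Radius of convergence: R = |4 − z₀| = |-3| = 3 (distance from z₀ to the singularity z = 4).

c_0 = -1/3, c_1 = 1/9, c_2 = -1/27; R = 3.


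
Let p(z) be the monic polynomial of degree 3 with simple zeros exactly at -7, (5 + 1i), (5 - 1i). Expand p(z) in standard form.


The polynomial is p(z) = ∏_{α ∈ S} (z − α), where S = {-7, (5 + 1i), (5 - 1i)}.
Expanding the product yields: p(z) = z^3 -3·z^2 -44·z + 182.
Note conjugate pairs combine to real quadratics: (z − (5+1i))(z − (5−1i)) = z² − 10z + 26.
The resulting polynomial has degree 3 and real coefficients as required.

p(z) = z^3 -3·z^2 -44·z + 182.


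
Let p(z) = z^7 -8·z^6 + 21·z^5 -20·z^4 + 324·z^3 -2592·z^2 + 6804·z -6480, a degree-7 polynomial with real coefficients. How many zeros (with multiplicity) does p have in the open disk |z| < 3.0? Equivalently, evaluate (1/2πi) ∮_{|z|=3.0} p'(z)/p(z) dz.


The zeros of p are: (2 + 1i), (2 - 1i), (3 + 3i), (3 - 3i), (-3 + 3i), (-3 - 3i), 4.
Their magnitudes are: 2.236, 2.236, 4.243, 4.243, 4.243, 4.243, 4.
Zeros with |z| < R = 3.0: (2 + 1i), (2 - 1i).
Count = 2.
By the argument principle, (1/2πi) ∮_{|z|=R} p'(z)/p(z) dz equals exactly this count.

Number of zeros inside |z| < 3.0: 2.


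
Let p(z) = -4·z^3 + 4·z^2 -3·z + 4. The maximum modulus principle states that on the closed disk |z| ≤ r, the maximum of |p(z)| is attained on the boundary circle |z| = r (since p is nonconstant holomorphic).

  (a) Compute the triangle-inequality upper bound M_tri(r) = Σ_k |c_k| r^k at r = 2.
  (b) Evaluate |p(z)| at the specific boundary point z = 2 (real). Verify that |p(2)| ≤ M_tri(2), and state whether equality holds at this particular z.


Coefficients: c_0 = 4, c_1 = -3, c_2 = 4, c_3 = -4. Radius r = 2.
Part (a). Triangle bound: M_tri(r) = Σ_k |c_k| r^k
  = |4|·2^0 + |-3|·2^1 + |4|·2^2 + |-4|·2^3
  = 4 + 6 + 16 + 32 = 58.
This bounds M(r) := max_{|z|=r} |p(z)| from above; equality holds iff all terms c_k z^k can be made to align in phase at a single z on |z|=r.
Part (b). At z = 2 (real, on the circle |z| = r):
  p(2) = (4)·2^0 + (-3)·2^1 + (4)·2^2 + (-4)·2^3 = -18.
  |p(2)| = 18.
Check: |p(2)| = 18 ≤ 58 = M_tri(2). ✓ Equality does not hold at z = 2 (the coefficients have mixed signs, so the terms do not all align in phase there).

M_tri(2) = 58; |p(2)| = 18; equality at z=2: no.


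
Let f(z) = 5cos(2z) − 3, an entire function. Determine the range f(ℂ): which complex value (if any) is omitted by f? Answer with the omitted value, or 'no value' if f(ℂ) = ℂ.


Little Picard bounds the complement of f(ℂ) to at most one point.
cos is entire and surjective onto ℂ: for every w ∈ ℂ, cos(ζ) = w has a solution ζ ∈ ℂ (e.g., via the complex inverse arccos). With ζ = 2z this gives z = ζ/(2). Then 5·cos(2z) takes every value in 5·ℂ = ℂ, and adding -3 is a bijection of ℂ. So f is surjective and omits no value. (Note: only on the real line is cos bounded by [−1, 1].)

Omitted value: no value.


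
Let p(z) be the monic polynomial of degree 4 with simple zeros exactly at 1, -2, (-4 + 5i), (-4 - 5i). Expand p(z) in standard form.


The polynomial is p(z) = ∏_{α ∈ S} (z − α), where S = {1, -2, (-4 + 5i), (-4 - 5i)}.
Expanding the product yields: p(z) = z^4 + 9·z^3 + 47·z^2 + 25·z -82.
Note conjugate pairs combine to real quadratics: (z − (-4+5i))(z − (-4−5i)) = z² + 8z + 41.
The resulting polynomial has degree 4 and real coefficients as required.

p(z) = z^4 + 9·z^3 + 47·z^2 + 25·z -82.


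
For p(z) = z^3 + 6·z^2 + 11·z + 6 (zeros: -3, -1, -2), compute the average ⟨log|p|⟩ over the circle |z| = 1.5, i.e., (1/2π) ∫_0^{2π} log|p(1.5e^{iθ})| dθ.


Zeros: -3, -2, -1; r = 1.5.
Inside |z| < r: -1. Outside (|z| ≥ r): -3, -2.
p(0) = 6, so log|p(0)| = log(6) = 1.7918.
Apply Jensen: I(r) = log|p(0)| + Σ_k log(r/|z_k|), summed over zeros inside |z| < r.
  log(r/|z_k|) for z_k = -1: log(1.5/1) = 0.4055
  Outside zeros (-3, -2) contribute nothing to the Jensen sum.
Sum over inside zeros: 0.4055.
I(r) = log|p(0)| + (inside sum) = 1.7918 + 0.4055 = 2.1972.
Note: since some zeros are outside |z| ≤ r, the simplified n·log(r) form does NOT apply — only the inside zeros contribute.

I(r) ≈ 2.1972.


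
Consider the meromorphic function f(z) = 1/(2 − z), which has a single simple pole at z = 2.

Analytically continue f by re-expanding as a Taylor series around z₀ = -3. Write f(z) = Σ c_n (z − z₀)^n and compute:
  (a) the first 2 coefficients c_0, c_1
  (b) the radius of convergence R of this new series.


Let w = z − z₀, so z = z₀ + w.
Then 2 − z = 2 − (z₀ + w) = (2 − z₀) − w = 5 − w.
f(z) = 1/(5 − w) = (1/(5)) · 1/(1 − w/(5)) = Σ_{n≥0} w^n / (5)^(n+1).
So c_n = 1/(5)^(n+1):
  c_0 = 1/(5)^1 = 1/5.
  c_1 = 1/(5)^2 = 1/25.
The series is valid for |w/d| < 1, i.e. |z − z₀| < |d|.
Radius of convergence: R = |2 − z₀| = |5| = 5 (distance from z₀ to the singularity z = 2).

c_0 = 1/5, c_1 = 1/25; R = 5.


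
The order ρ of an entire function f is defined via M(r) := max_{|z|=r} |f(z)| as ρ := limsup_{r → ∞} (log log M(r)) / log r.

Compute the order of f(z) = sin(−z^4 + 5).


Write sin(w) = (e^{iw} ± e^{−iw})/(2 or 2i), so |sin(w)| ≤ e^{|w|}. With w = −z^4 + 5, |w| ≤ 1r^4 + 5 on |z|=r, giving M(r) ≤ e^{1r^4 + 5} and ρ ≤ 4. For the lower bound, choose z on |z|=r with -1z^4 purely imaginary of modulus 1r^4; then |sin(−z^4 + 5)| grows like e^{1r^4}/2, so ρ ≥ 4. Hence ρ = 4.
Therefore ρ = 4.

Order ρ = 4.


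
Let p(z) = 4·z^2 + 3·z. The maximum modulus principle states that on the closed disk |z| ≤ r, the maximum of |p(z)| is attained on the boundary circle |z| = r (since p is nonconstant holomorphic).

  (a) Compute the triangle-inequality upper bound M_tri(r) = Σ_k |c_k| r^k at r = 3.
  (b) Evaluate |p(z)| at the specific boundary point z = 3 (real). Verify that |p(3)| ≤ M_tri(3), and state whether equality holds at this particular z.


Coefficients: c_0 = 0, c_1 = 3, c_2 = 4. Radius r = 3.
Part (a). Triangle bound: M_tri(r) = Σ_k |c_k| r^k
  = |0|·3^0 + |3|·3^1 + |4|·3^2
  = 0 + 9 + 36 = 45.
This bounds M(r) := max_{|z|=r} |p(z)| from above; equality holds iff all terms c_k z^k can be made to align in phase at a single z on |z|=r.
Part (b). At z = 3 (real, on the circle |z| = r):
  p(3) = (0)·3^0 + (3)·3^1 + (4)·3^2 = 45.
  |p(3)| = 45.
Since all nonzero coefficients share the same sign, |p(3)| = 45 = M_tri(3); the triangle bound is attained at z = 3, so in fact M(r) = 45.

M_tri(3) = 45; |p(3)| = 45; equality at z=3: yes.


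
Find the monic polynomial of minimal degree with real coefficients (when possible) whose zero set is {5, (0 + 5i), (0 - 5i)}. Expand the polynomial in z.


The polynomial is p(z) = ∏_{α ∈ S} (z − α), where S = {5, (0 + 5i), (0 - 5i)}.
Expanding the product yields: p(z) = z^3 -5·z^2 + 25·z -125.
Note conjugate pairs combine to real quadratics: (z − (0+5i))(z − (0−5i)) = z² + 25.
The resulting polynomial has degree 3 and real coefficients as required.

p(z) = z^3 -5·z^2 + 25·z -125.


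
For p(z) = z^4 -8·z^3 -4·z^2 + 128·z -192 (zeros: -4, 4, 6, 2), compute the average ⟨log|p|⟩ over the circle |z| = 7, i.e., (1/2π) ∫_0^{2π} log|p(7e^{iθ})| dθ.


Zeros: -4, 2, 4, 6; r = 7.
Inside |z| < r: -4, 2, 4, 6. Outside (|z| ≥ r): ∅.
p(0) = -192, so log|p(0)| = log(192) = 5.2575.
Apply Jensen: I(r) = log|p(0)| + Σ_k log(r/|z_k|), summed over zeros inside |z| < r.
  log(r/|z_k|) for z_k = -4: log(7/4) = 0.5596
  log(r/|z_k|) for z_k = 4: log(7/4) = 0.5596
  log(r/|z_k|) for z_k = 6: log(7/6) = 0.1542
  log(r/|z_k|) for z_k = 2: log(7/2) = 1.2528
Sum over inside zeros: 2.5261.
I(r) = log|p(0)| + (inside sum) = 5.2575 + 2.5261 = 7.7836.
Closed form (all zeros inside, monic): I(r) = n·log(r) = 4·log(7) = 7.7836. ✓

I(r) ≈ 7.7836.


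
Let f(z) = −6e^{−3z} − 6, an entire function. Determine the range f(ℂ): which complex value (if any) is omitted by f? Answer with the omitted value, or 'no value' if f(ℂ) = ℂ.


Little Picard bounds the complement of f(ℂ) to at most one point.
e^{−3z} is never zero on ℂ, so -6·e^{−3z} takes every value in ℂ ∖ {0}. Adding -6 shifts the range to ℂ ∖ {-6}. Thus f omits exactly the value -6.

Omitted value: -6.


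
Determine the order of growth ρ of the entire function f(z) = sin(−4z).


sin(w) is a linear combination of e^{iw} and e^{−iw} (or e^w, e^{−w} in the hyperbolic case), so |sin(w)| ≤ e^{|w|}. With w = −4z, |w| ≤ 4|z| + 0 = 4r + 0 on |z| = r, giving M(r) ≤ e^{4r + 0}, so ρ ≤ 1. On a suitable ray (z = it for sin/cos; z = t for sinh/cosh, t real → ∞), |sin(−4z)| grows like e^{4|t|}/2, so ρ ≥ 1. Hence ρ = 1.
Therefore ρ = 1.

Order ρ = 1.


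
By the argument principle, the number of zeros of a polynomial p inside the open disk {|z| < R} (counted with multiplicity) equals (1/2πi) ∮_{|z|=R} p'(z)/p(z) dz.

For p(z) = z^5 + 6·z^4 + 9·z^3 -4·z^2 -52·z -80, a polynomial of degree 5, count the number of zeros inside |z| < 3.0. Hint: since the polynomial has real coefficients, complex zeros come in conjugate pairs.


The zeros of p are: (-1 + 2i), (-1 - 2i), 2, -4, -2.
Their magnitudes are: 2.236, 2.236, 2, 4, 2.
Zeros with |z| < R = 3.0: (-1 + 2i), (-1 - 2i), 2, -2.
Count = 4.
By the argument principle, (1/2πi) ∮_{|z|=R} p'(z)/p(z) dz equals exactly this count.

Number of zeros inside |z| < 3.0: 4.


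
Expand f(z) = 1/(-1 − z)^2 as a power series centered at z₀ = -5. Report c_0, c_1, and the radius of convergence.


Let w = z − z₀, so z = z₀ + w.
Then -1 − z = -1 − (z₀ + w) = (-1 − z₀) − w = 4 − w.
f(z) = 1/(4 − w)^2 = (1/(4)^2) · (1 − w/(4))^{−2}.
By the binomial series (1−u)^{−2} = Σ_{n≥0} C(n+1, 1) u^n for |u|<1, with u = w/(4):
  c_n = C(n+1, 1) / (4)^(n+2).
  c_0 = 1/(4)^2 = 1/16.
  c_1 = 2/(4)^3 = 1/32.
The series is valid for |w/d| < 1, i.e. |z − z₀| < |d|.
Radius of convergence: R = |-1 − z₀| = |4| = 4 (distance from z₀ to the singularity z = -1).

c_0 = 1/16, c_1 = 1/32; R = 4.


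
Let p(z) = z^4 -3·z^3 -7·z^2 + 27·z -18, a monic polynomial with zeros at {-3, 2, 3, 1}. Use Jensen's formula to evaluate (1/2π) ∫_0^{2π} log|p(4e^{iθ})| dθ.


Zeros: -3, 1, 2, 3; r = 4.
Inside |z| < r: -3, 1, 2, 3. Outside (|z| ≥ r): ∅.
p(0) = -18, so log|p(0)| = log(18) = 2.8904.
Apply Jensen: I(r) = log|p(0)| + Σ_k log(r/|z_k|), summed over zeros inside |z| < r.
  log(r/|z_k|) for z_k = -3: log(4/3) = 0.2877
  log(r/|z_k|) for z_k = 2: log(4/2) = 0.6931
  log(r/|z_k|) for z_k = 3: log(4/3) = 0.2877
  log(r/|z_k|) for z_k = 1: log(4/1) = 1.3863
Sum over inside zeros: 2.6548.
I(r) = log|p(0)| + (inside sum) = 2.8904 + 2.6548 = 5.5452.
Closed form (all zeros inside, monic): I(r) = n·log(r) = 4·log(4) = 5.5452. ✓

I(r) ≈ 5.5452.


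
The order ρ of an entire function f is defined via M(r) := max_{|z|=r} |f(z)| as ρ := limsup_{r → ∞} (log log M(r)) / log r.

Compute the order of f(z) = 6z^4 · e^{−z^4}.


M(r) = max_{|z|=r} |6|·|z|^4·|e^{−z^4}| = 6·r^4 · e^{1r^4} (the factors attain their maxima compatibly on |z|=r). Then log M(r) = log 6 + 4·log r + 1r^4, dominated by the last term, so log log M(r) ~ 4·log r. The polynomial factor 6z^4 contributes only a log r term and does not affect the order. ρ = 4.
Therefore ρ = 4.

Order ρ = 4.


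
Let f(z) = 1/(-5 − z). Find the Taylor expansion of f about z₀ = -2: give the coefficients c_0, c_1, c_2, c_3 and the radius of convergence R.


Let w = z − z₀, so z = z₀ + w.
Then -5 − z = -5 − (z₀ + w) = (-5 − z₀) − w = -3 − w.
f(z) = 1/(-3 − w) = (1/(-3)) · 1/(1 − w/(-3)) = Σ_{n≥0} w^n / (-3)^(n+1).
So c_n = 1/(-3)^(n+1):
  c_0 = 1/(-3)^1 = -1/3.
  c_1 = 1/(-3)^2 = 1/9.
  c_2 = 1/(-3)^3 = -1/27.
  c_3 = 1/(-3)^4 = 1/81.
The series is valid for |w/d| < 1, i.e. |z − z₀| < |d|.
Radius of convergence: R = |-5 − z₀| = |-3| = 3 (distance from z₀ to the singularity z = -5).

c_0 = -1/3, c_1 = 1/9, c_2 = -1/27, c_3 = 1/81; R = 3.


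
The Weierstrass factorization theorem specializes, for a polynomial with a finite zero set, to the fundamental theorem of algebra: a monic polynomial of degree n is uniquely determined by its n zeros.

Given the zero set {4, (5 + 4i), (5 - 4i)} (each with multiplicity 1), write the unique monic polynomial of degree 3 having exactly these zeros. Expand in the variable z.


The polynomial is p(z) = ∏_{α ∈ S} (z − α), where S = {4, (5 + 4i), (5 - 4i)}.
Expanding the product yields: p(z) = z^3 -14·z^2 + 81·z -164.
Note conjugate pairs combine to real quadratics: (z − (5+4i))(z − (5−4i)) = z² − 10z + 41.
The resulting polynomial has degree 3 and real coefficients as required.

p(z) = z^3 -14·z^2 + 81·z -164.


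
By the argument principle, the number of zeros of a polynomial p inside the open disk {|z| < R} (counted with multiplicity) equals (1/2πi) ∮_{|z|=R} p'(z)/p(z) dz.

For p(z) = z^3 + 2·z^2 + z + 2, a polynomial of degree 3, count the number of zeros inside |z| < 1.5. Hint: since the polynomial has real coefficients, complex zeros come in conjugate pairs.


The zeros of p are: (0 + 1i), (0 - 1i), -2.
Their magnitudes are: 1, 1, 2.
Zeros with |z| < R = 1.5: (0 + 1i), (0 - 1i).
Count = 2.
By the argument principle, (1/2πi) ∮_{|z|=R} p'(z)/p(z) dz equals exactly this count.

Number of zeros inside |z| < 1.5: 2.


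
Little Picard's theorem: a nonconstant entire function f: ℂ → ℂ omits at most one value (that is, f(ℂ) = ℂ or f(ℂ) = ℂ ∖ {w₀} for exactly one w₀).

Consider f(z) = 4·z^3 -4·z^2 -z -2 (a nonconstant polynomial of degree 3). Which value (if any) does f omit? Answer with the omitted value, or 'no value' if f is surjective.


Little Picard bounds the complement of f(ℂ) to at most one point.
For every w ∈ ℂ, the equation p(z) − w = 0 is a nonconstant polynomial in z and hence has at least one root by the fundamental theorem of algebra. So p is surjective onto ℂ, omitting no value.

Omitted value: no value.


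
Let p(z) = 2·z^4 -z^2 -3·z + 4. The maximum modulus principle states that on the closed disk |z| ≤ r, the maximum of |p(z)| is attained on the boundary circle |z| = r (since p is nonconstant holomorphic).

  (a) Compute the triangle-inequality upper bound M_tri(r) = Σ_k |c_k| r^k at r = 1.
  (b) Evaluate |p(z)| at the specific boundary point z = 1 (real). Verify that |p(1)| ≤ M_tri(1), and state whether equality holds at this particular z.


Coefficients: c_0 = 4, c_1 = -3, c_2 = -1, c_3 = 0, c_4 = 2. Radius r = 1.
Part (a). Triangle bound: M_tri(r) = Σ_k |c_k| r^k
  = |4|·1^0 + |-3|·1^1 + |-1|·1^2 + |0|·1^3 + |2|·1^4
  = 4 + 3 + 1 + 0 + 2 = 10.
This bounds M(r) := max_{|z|=r} |p(z)| from above; equality holds iff all terms c_k z^k can be made to align in phase at a single z on |z|=r.
Part (b). At z = 1 (real, on the circle |z| = r):
  p(1) = (4)·1^0 + (-3)·1^1 + (-1)·1^2 + (0)·1^3 + (2)·1^4 = 2.
  |p(1)| = 2.
Check: |p(1)| = 2 ≤ 10 = M_tri(1). ✓ Equality does not hold at z = 1 (the coefficients have mixed signs, so the terms do not all align in phase there).

M_tri(1) = 10; |p(1)| = 2; equality at z=1: no.


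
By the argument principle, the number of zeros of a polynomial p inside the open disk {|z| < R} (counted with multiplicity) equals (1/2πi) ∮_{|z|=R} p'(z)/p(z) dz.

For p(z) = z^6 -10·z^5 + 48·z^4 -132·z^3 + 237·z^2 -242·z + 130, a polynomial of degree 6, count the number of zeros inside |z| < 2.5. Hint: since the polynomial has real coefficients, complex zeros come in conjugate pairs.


The zeros of p are: (1 + 1i), (1 - 1i), (3 + 2i), (3 - 2i), (1 + 2i), (1 - 2i).
Their magnitudes are: 1.414, 1.414, 3.606, 3.606, 2.236, 2.236.
Zeros with |z| < R = 2.5: (1 + 1i), (1 - 1i), (1 + 2i), (1 - 2i).
Count = 4.
By the argument principle, (1/2πi) ∮_{|z|=R} p'(z)/p(z) dz equals exactly this count.

Number of zeros inside |z| < 2.5: 4.


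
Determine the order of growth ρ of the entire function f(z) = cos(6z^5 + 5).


Write cos(w) = (e^{iw} ± e^{−iw})/(2 or 2i), so |cos(w)| ≤ e^{|w|}. With w = 6z^5 + 5, |w| ≤ 6r^5 + 5 on |z|=r, giving M(r) ≤ e^{6r^5 + 5} and ρ ≤ 5. For the lower bound, choose z on |z|=r with 6z^5 purely imaginary of modulus 6r^5; then |cos(6z^5 + 5)| grows like e^{6r^5}/2, so ρ ≥ 5. Hence ρ = 5.
Therefore ρ = 5.

Order ρ = 5.


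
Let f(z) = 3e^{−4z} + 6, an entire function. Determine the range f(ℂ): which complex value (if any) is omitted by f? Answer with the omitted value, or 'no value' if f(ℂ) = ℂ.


Little Picard bounds the complement of f(ℂ) to at most one point.
e^{−4z} is never zero on ℂ, so 3·e^{−4z} takes every value in ℂ ∖ {0}. Adding 6 shifts the range to ℂ ∖ {6}. Thus f omits exactly the value 6.

Omitted value: 6.


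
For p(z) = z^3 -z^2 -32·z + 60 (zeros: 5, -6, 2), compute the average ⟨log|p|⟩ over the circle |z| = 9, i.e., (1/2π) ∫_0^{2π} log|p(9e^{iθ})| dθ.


Zeros: -6, 2, 5; r = 9.
Inside |z| < r: -6, 2, 5. Outside (|z| ≥ r): ∅.
p(0) = 60, so log|p(0)| = log(60) = 4.0943.
Apply Jensen: I(r) = log|p(0)| + Σ_k log(r/|z_k|), summed over zeros inside |z| < r.
  log(r/|z_k|) for z_k = 5: log(9/5) = 0.5878
  log(r/|z_k|) for z_k = -6: log(9/6) = 0.4055
  log(r/|z_k|) for z_k = 2: log(9/2) = 1.5041
Sum over inside zeros: 2.4973.
I(r) = log|p(0)| + (inside sum) = 4.0943 + 2.4973 = 6.5917.
Closed form (all zeros inside, monic): I(r) = n·log(r) = 3·log(9) = 6.5917. ✓

I(r) ≈ 6.5917.


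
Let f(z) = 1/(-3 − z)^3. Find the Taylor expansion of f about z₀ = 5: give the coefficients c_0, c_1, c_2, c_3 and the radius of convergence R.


Let w = z − z₀, so z = z₀ + w.
Then -3 − z = -3 − (z₀ + w) = (-3 − z₀) − w = -8 − w.
f(z) = 1/(-8 − w)^3 = (1/(-8)^3) · (1 − w/(-8))^{−3}.
By the binomial series (1−u)^{−3} = Σ_{n≥0} C(n+2, 2) u^n for |u|<1, with u = w/(-8):
  c_n = C(n+2, 2) / (-8)^(n+3).
  c_0 = 1/(-8)^3 = -1/512.
  c_1 = 3/(-8)^4 = 3/4096.
  c_2 = 6/(-8)^5 = -3/16384.
  c_3 = 10/(-8)^6 = 5/131072.
The series is valid for |w/d| < 1, i.e. |z − z₀| < |d|.
Radius of convergence: R = |-3 − z₀| = |-8| = 8 (distance from z₀ to the singularity z = -3).

c_0 = -1/512, c_1 = 3/4096, c_2 = -3/16384, c_3 = 5/131072; R = 8.
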